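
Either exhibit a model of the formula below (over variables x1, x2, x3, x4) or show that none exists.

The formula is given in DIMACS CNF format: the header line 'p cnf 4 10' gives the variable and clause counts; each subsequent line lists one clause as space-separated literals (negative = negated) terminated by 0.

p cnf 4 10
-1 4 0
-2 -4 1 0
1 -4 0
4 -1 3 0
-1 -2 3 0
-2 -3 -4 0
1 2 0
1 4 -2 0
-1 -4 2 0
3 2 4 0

Branch on x1: set x1 = False.
The clause (¬x4) is unit, so x4 = False.
The clause (x2) is unit, so x2 = True.
But (¬x2) is also a unit clause — contradiction.
That branch fails; take x1 = True instead.
The clause (x4) is unit, so x4 = True.
The clause (x2) is unit, so x2 = True.
The clause (x3) is unit, so x3 = True.
But (¬x3) is also a unit clause — contradiction.
Both values of x1 lead to a conflict.

UNSATISFIABLE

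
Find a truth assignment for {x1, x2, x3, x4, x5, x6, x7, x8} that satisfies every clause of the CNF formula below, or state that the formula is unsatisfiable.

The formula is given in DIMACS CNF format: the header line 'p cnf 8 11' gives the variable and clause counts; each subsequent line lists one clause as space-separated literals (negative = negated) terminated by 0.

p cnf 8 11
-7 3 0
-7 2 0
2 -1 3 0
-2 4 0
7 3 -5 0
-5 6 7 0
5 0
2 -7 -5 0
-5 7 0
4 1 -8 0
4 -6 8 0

The clause (x5) is unit, so x5 = True.
The clause (x7) is unit, so x7 = True.
The clause (x3) is unit, so x3 = True.
The clause (x2) is unit, so x2 = True.
The clause (x4) is unit, so x4 = True.
All clauses hold; x1, x6, x8 can take either value.

x1: False, x2: True, x3: True, x4: True, x5: True, x6: False, x7: True, x8: False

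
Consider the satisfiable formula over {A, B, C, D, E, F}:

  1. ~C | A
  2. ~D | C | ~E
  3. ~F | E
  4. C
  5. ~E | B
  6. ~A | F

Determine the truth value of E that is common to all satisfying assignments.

True

Suppose E = 0.
The clause (~F) is unit, so F = 0.
The clause (C) is unit, so C = 1.
The clause (A) is unit, so A = 1.
That conflicts with the unit clause (~A).
So every satisfying assignment has E = True.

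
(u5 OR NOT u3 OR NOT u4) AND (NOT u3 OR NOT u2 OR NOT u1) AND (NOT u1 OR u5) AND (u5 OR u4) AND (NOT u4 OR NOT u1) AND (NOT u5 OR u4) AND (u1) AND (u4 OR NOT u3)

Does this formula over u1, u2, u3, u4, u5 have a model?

The clause (u1) is unit, so u1 = true.
The clause (u5) is unit, so u5 = true.
The clause (NOT u4) is unit, so u4 = false.
But (u4) is also a unit clause — contradiction.
No assignment satisfies every clause.

Unsatisfiable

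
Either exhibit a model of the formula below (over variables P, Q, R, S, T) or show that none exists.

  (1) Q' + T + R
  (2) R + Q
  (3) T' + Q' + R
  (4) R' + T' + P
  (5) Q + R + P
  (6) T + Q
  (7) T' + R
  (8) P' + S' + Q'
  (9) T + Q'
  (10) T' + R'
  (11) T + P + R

UNSATISFIABLE

Suppose R = 1.
From the singleton clause (T'), T = 0.
From the singleton clause (Q), Q = 1.
But (Q') is also a unit clause — contradiction.
That branch fails; take R = 0 instead.
From the singleton clause (Q), Q = 1.
From the singleton clause (T), T = 1.
But (T') is also a unit clause — contradiction.
Either choice for R ends in contradiction.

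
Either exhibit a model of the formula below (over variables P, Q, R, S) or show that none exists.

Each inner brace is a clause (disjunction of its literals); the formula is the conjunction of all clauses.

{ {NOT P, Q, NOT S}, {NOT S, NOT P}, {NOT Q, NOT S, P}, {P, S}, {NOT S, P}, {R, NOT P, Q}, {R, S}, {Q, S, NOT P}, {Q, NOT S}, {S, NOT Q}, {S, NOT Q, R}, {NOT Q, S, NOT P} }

Case S = false:
From the singleton clause (P), P = true.
From the singleton clause (R), R = true.
From the singleton clause (Q), Q = true.
That conflicts with the unit clause (NOT Q).
So S must be the other value — set S = true.
From the singleton clause (NOT P), P = false.
That conflicts with the unit clause (P).
Neither S = true nor S = false works.

UNSATISFIABLE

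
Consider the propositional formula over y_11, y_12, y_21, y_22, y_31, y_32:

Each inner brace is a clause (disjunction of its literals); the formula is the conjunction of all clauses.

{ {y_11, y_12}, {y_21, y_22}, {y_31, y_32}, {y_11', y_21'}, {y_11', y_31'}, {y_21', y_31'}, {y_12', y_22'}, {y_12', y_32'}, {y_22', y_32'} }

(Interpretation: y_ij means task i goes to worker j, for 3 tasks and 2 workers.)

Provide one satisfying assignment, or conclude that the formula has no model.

UNSATISFIABLE

Try y_11 = 1.
Unit clause (y_21') forces y_21 = 0.
Unit clause (y_22) forces y_22 = 1.
Unit clause (y_31') forces y_31 = 0.
Unit clause (y_32) forces y_32 = 1.
But (y_32') is also a unit clause — contradiction.
Backtrack on y_11: now try y_11 = 0.
Unit clause (y_12) forces y_12 = 1.
Unit clause (y_22') forces y_22 = 0.
Unit clause (y_21) forces y_21 = 1.
Unit clause (y_31') forces y_31 = 0.
Unit clause (y_32) forces y_32 = 1.
But (y_32') is also a unit clause — contradiction.
Neither y_11 = 1 nor y_11 = 0 works.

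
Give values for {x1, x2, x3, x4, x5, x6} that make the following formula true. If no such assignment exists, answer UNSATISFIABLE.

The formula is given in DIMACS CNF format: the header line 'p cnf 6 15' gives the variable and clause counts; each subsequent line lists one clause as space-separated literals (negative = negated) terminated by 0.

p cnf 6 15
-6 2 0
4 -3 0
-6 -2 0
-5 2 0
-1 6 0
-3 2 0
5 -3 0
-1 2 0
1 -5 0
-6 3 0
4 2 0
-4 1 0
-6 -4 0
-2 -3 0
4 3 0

UNSATISFIABLE

Case x6 = False:
Unit clause (¬x1) forces x1 = False.
Unit clause (¬x5) forces x5 = False.
Unit clause (¬x3) forces x3 = False.
Unit clause (¬x4) forces x4 = False.
But (x4) is also a unit clause — contradiction.
Backtrack on x6: now try x6 = True.
Unit clause (x2) forces x2 = True.
But (¬x2) is also a unit clause — contradiction.
Both values of x6 lead to a conflict.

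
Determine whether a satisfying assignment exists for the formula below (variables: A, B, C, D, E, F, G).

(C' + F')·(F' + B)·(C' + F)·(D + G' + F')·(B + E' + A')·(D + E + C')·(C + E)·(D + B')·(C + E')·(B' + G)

Case C = 0:
From the singleton clause (E), E = 1.
Now (E') is unsatisfied and unit — conflict.
So C must be the other value — set C = 1.
From the singleton clause (F'), F = 0.
Now (F) is unsatisfied and unit — conflict.
Neither C = 1 nor C = 0 works.
No assignment satisfies every clause.

Unsatisfiable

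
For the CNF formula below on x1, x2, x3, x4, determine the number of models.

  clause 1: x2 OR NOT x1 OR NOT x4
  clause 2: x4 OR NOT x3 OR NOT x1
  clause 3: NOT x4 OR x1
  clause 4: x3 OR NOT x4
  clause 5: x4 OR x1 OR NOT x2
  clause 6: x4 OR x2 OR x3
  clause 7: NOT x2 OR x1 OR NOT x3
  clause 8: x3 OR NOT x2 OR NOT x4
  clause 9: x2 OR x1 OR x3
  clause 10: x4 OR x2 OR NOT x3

2

There are 2^4 = 16 truth assignments over (x1, x2, x3, x4).
Check each against the 10 clauses (columns in the order x1, x2, x3, x4):
  F F F F  ✗ fails (x4 OR x2 OR x3)
  F F F T  ✗ fails (NOT x4 OR x1)
  F F T F  ✗ fails (x4 OR x2 OR NOT x3)
  F F T T  ✗ fails (NOT x4 OR x1)
  F T F F  ✗ fails (x4 OR x1 OR NOT x2)
  F T F T  ✗ fails (NOT x4 OR x1)
  F T T F  ✗ fails (x4 OR x1 OR NOT x2)
  F T T T  ✗ fails (NOT x4 OR x1)
  T F F F  ✗ fails (x4 OR x2 OR x3)
  T F F T  ✗ fails (x2 OR NOT x1 OR NOT x4)
  T F T F  ✗ fails (x4 OR NOT x3 OR NOT x1)
  T F T T  ✗ fails (x2 OR NOT x1 OR NOT x4)
  T T F F  ✓ satisfies all
  T T F T  ✗ fails (x3 OR NOT x4)
  T T T F  ✗ fails (x4 OR NOT x3 OR NOT x1)
  T T T T  ✓ satisfies all
2 of the 16 rows are models.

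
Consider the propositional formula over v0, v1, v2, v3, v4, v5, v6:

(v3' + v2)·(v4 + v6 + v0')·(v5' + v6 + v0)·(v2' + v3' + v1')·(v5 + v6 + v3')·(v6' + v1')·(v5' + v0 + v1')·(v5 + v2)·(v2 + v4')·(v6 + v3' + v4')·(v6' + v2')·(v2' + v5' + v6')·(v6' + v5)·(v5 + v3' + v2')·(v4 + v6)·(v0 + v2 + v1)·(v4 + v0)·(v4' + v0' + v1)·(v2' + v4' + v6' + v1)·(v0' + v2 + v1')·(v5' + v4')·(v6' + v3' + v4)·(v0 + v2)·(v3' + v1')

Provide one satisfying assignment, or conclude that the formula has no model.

v0 ↦ 0,  v1 ↦ 1,  v2 ↦ 1,  v3 ↦ 0,  v4 ↦ 1,  v5 ↦ 0,  v6 ↦ 0

Branch on v3: set v3 = 0.
Branch on v6: set v6 = 0.
From the singleton clause (v4), v4 = 1.
From the singleton clause (v2), v2 = 1.
From the singleton clause (v5'), v5 = 0.
Branch on v0: set v0 = 0.
Every clause is now satisfied; v1 is unconstrained.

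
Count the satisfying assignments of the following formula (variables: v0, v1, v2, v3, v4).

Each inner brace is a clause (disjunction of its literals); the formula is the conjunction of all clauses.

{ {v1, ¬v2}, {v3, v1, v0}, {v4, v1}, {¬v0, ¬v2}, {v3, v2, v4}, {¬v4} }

There are 2^5 = 32 truth assignments over (v0, v1, v2, v3, v4).
Split on v4. With v4 = True, the clauses containing v4 are satisfied and ¬v4 drops from the rest; 0 of the 2^4 = 16 assignments to the other variables satisfy what remains.
With v4 = False, by the same count on the reduced clause set, 4 assignments work.
Total: 0 + 4 = 4.

4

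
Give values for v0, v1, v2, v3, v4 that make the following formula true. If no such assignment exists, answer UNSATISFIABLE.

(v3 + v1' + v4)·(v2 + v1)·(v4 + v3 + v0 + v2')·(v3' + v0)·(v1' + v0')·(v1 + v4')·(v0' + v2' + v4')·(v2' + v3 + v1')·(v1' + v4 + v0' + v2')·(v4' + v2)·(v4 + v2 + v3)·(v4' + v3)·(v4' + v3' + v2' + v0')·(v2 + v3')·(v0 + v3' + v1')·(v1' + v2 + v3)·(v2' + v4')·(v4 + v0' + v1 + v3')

v0=1; v1=0; v2=1; v3=0; v4=0

Suppose v2 = 1.
(v4') alone gives v4 = 0.
Suppose v3 = 0.
(v1') alone gives v1 = 0.
(v0) alone gives v0 = 1.
All clauses are satisfied.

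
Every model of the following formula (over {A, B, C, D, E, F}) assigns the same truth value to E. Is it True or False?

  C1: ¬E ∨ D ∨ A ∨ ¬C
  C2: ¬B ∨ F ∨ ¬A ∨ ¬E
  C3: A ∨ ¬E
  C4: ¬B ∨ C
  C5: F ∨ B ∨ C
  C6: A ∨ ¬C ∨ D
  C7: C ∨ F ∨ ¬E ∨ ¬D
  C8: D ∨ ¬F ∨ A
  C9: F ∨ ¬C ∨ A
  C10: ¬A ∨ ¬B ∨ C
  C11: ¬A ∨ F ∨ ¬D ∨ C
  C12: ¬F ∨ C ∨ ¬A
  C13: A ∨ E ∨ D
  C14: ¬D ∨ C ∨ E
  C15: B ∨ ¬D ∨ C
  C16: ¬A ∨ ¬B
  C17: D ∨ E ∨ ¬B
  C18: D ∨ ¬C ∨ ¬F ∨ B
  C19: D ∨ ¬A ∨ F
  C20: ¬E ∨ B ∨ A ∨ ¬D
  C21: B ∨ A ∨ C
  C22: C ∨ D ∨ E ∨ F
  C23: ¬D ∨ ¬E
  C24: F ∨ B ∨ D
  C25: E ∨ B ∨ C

False

Suppose E = True.
From the singleton clause (A), A = True.
From the singleton clause (¬B), B = False.
From the singleton clause (¬D), D = False.
From the singleton clause (F), F = True.
From the singleton clause (C), C = True.
But (¬C) is also a unit clause — contradiction.
So every satisfying assignment has E = False.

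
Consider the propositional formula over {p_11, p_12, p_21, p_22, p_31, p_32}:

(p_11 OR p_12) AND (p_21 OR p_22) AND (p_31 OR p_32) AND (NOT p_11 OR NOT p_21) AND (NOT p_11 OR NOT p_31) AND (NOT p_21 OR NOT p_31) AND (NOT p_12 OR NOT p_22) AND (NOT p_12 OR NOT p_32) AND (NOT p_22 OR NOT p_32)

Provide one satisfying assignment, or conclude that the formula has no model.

Try p_11 = true.
(NOT p_21) alone gives p_21 = false.
(p_22) alone gives p_22 = true.
(NOT p_31) alone gives p_31 = false.
(p_32) alone gives p_32 = true.
That conflicts with the unit clause (NOT p_32).
That branch fails; take p_11 = false instead.
(p_12) alone gives p_12 = true.
(NOT p_22) alone gives p_22 = false.
(p_21) alone gives p_21 = true.
(NOT p_31) alone gives p_31 = false.
(p_32) alone gives p_32 = true.
That conflicts with the unit clause (NOT p_32).
Both values of p_11 lead to a conflict.

UNSATISFIABLE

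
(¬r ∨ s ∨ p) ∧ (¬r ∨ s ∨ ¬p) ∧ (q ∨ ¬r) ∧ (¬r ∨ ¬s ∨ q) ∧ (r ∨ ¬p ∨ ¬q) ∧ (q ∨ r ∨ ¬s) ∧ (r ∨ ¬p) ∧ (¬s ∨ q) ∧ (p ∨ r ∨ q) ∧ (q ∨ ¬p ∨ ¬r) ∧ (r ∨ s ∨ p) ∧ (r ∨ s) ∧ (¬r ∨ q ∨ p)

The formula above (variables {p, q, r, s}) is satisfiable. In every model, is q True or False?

True

Suppose q = False.
(¬r) alone gives r = False.
(¬s) alone gives s = False.
That conflicts with the unit clause (s).
So every satisfying assignment has q = True.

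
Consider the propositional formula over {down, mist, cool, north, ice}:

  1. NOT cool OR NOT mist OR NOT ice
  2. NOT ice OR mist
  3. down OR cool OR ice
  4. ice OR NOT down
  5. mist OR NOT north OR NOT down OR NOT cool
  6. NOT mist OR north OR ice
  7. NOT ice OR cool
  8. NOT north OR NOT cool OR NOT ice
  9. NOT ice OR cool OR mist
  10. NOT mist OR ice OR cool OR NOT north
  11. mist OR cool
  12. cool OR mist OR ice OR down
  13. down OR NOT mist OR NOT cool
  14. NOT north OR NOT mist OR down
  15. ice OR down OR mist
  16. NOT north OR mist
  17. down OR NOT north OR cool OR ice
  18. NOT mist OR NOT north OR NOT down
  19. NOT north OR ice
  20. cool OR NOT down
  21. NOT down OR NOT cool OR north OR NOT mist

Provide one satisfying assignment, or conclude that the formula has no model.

UNSATISFIABLE

Try ice = false.
The clause (NOT down) is unit, so down = false.
The clause (cool) is unit, so cool = true.
The clause (NOT mist) is unit, so mist = false.
Now (mist) is unsatisfied and unit — conflict.
Backtrack on ice: now try ice = true.
The clause (mist) is unit, so mist = true.
The clause (NOT cool) is unit, so cool = false.
Now (cool) is unsatisfied and unit — conflict.
Both values of ice lead to a conflict.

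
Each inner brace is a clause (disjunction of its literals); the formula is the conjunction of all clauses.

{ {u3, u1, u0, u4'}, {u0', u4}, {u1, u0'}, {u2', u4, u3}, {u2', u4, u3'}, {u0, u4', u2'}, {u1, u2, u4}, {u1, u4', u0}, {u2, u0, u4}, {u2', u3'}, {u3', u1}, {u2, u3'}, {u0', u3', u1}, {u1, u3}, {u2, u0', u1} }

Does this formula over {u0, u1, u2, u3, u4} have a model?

Branch on u0: set u0 = 0.
Branch on u4: set u4 = 1.
The clause (u2') is unit, so u2 = 0.
The clause (u1) is unit, so u1 = 1.
The clause (u3') is unit, so u3 = 0.
Every clause now holds.
A satisfying assignment: u0 ↦ 0, u1 ↦ 1, u2 ↦ 0, u3 ↦ 0, u4 ↦ 1.

Satisfiable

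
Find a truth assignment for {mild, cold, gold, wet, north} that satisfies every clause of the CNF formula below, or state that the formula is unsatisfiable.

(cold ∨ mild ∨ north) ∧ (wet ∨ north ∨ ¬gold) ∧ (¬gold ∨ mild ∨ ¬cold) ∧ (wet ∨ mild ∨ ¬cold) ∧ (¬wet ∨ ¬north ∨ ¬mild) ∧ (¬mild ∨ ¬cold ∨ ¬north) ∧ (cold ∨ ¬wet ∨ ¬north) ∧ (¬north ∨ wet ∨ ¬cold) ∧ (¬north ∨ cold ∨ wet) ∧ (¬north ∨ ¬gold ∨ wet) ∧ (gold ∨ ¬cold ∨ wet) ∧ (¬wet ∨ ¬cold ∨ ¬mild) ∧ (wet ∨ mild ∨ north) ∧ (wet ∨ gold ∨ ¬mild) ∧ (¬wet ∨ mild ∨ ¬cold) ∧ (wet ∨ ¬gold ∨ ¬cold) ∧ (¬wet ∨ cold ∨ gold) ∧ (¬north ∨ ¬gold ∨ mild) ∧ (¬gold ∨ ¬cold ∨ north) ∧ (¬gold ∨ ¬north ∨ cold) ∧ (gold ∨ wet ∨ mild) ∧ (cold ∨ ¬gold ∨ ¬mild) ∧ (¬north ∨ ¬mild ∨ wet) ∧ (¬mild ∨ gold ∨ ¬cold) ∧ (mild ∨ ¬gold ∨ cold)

UNSATISFIABLE

Branch on cold: set cold = True.
Branch on gold: set gold = False.
From the singleton clause (wet), wet = True.
From the singleton clause (¬mild), mild = False.
But (mild) is also a unit clause — contradiction.
That branch fails; take gold = True instead.
From the singleton clause (mild), mild = True.
From the singleton clause (¬north), north = False.
But (north) is also a unit clause — contradiction.
Both values of gold lead to a conflict.
That branch fails; take cold = False instead.
Branch on mild: set mild = True.
From the singleton clause (¬gold), gold = False.
From the singleton clause (wet), wet = True.
But (¬wet) is also a unit clause — contradiction.
That branch fails; take mild = False instead.
From the singleton clause (north), north = True.
From the singleton clause (¬wet), wet = False.
But (wet) is also a unit clause — contradiction.
Both values of mild lead to a conflict.
Both values of cold lead to a conflict.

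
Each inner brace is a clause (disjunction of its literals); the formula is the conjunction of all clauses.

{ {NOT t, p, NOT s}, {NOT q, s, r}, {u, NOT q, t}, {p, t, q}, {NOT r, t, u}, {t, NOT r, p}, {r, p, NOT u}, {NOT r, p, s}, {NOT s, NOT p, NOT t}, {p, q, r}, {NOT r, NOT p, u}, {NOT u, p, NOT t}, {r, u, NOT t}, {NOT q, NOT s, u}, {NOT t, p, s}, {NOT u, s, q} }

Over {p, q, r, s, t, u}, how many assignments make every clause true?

There are 2^6 = 64 truth assignments over (p, q, r, s, t, u).
Split on s. With s = true, the clauses containing s are satisfied and NOT s drops from the rest; 5 of the 2^5 = 32 assignments to the other variables satisfy what remains.
With s = false, by the same count on the reduced clause set, 3 assignments work.
(One model: p=T, q=F, r=F, s=F, t=F, u=F.)
Total: 5 + 3 = 8.

8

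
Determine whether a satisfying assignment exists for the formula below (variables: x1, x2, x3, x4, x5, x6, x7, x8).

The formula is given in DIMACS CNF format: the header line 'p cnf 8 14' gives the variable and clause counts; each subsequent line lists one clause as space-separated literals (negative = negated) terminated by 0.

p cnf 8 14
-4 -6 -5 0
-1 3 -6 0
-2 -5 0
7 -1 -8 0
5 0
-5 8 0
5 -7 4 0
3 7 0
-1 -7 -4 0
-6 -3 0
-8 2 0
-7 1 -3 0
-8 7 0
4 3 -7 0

Unsatisfiable

Unit clause (x5) forces x5 = True.
Unit clause (¬x2) forces x2 = False.
Unit clause (x8) forces x8 = True.
That conflicts with the unit clause (¬x8).
No assignment satisfies every clause.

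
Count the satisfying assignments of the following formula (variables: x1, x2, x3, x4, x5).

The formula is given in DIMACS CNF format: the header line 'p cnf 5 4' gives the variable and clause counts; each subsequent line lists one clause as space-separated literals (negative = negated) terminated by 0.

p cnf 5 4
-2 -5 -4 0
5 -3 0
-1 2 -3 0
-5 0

There are 2^5 = 32 truth assignments over (x1, x2, x3, x4, x5).
Split on x5. With x5 = True, the clauses containing x5 are satisfied and ¬x5 drops from the rest; 0 of the 2^4 = 16 assignments to the other variables satisfy what remains.
With x5 = False, by the same count on the reduced clause set, 8 assignments work.
(One model: x1=F, x2=F, x3=F, x4=F, x5=F.)
Total: 0 + 8 = 8.

8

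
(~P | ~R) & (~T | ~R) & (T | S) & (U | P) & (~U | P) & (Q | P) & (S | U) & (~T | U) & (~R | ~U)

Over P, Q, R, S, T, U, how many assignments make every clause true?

There are 2^6 = 64 truth assignments over (P, Q, R, S, T, U).
Split on P. With P = 1, the clauses containing P are satisfied and ~P drops from the rest; 8 of the 2^5 = 32 assignments to the other variables satisfy what remains.
With P = 0, by the same count on the reduced clause set, 0 assignments work.
(One model: P=T, Q=F, R=F, S=F, T=T, U=T.)
Total: 8 + 0 = 8.

8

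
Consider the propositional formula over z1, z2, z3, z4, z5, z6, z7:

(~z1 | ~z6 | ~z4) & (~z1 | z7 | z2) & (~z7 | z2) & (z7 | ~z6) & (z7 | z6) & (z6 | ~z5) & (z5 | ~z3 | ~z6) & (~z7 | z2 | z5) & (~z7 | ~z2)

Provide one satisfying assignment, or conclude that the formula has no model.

UNSATISFIABLE

Try z7 = 0.
(~z6) alone gives z6 = 0.
But (z6) is also a unit clause — contradiction.
So z7 must be the other value — set z7 = 1.
(z2) alone gives z2 = 1.
But (~z2) is also a unit clause — contradiction.
Both values of z7 lead to a conflict.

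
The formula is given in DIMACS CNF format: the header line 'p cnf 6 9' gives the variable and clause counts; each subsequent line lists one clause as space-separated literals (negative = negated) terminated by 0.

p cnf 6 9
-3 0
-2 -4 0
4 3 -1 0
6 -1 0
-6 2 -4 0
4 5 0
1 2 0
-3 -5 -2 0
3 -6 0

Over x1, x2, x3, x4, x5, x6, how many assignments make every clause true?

There are 2^6 = 64 truth assignments over (x1, x2, x3, x4, x5, x6).
Split on x4. With x4 = True, the clauses containing x4 are satisfied and ¬x4 drops from the rest; 0 of the 2^5 = 32 assignments to the other variables satisfy what remains.
With x4 = False, by the same count on the reduced clause set, 1 assignment works.
Total: 0 + 1 = 1.

1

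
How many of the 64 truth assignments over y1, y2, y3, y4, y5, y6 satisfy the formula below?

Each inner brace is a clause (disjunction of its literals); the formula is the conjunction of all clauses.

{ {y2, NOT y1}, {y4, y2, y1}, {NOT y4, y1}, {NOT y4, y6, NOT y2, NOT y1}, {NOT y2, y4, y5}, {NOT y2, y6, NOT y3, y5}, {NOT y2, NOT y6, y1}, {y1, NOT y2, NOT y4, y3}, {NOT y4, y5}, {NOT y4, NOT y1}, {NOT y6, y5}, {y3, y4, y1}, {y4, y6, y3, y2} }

5

There are 2^6 = 64 truth assignments over (y1, y2, y3, y4, y5, y6).
Split on y2. With y2 = true, the clauses containing y2 are satisfied and NOT y2 drops from the rest; 5 of the 2^5 = 32 assignments to the other variables satisfy what remains.
With y2 = false, by the same count on the reduced clause set, 0 assignments work.
Total: 5 + 0 = 5.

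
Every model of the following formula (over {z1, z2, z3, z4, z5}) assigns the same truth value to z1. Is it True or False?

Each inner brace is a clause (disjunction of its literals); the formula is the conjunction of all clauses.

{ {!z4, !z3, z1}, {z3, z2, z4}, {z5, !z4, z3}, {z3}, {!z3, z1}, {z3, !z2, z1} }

True

Suppose z1 = false.
From the singleton clause (z3), z3 = true.
That conflicts with the unit clause (!z3).
So every satisfying assignment has z1 = True.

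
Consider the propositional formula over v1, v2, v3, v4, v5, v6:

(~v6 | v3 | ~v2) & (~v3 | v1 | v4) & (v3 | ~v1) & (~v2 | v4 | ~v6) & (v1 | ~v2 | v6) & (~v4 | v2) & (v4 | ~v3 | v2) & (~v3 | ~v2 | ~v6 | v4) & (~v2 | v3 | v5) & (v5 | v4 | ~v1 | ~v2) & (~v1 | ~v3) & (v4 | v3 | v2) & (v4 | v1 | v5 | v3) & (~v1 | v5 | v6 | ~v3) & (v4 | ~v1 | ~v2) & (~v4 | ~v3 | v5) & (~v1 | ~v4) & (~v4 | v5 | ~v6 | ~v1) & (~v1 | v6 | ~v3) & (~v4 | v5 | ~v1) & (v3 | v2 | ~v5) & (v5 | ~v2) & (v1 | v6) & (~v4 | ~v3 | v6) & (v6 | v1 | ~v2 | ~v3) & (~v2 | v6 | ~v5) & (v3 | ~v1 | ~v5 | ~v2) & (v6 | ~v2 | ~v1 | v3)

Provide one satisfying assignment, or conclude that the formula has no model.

Try v3 = 1.
Unit clause (~v1) forces v1 = 0.
Unit clause (v4) forces v4 = 1.
Unit clause (v2) forces v2 = 1.
Unit clause (v6) forces v6 = 1.
Unit clause (v5) forces v5 = 1.
This assignment satisfies each clause.

v1 ↦ 0, v2 ↦ 1, v3 ↦ 1, v4 ↦ 1, v5 ↦ 1, v6 ↦ 1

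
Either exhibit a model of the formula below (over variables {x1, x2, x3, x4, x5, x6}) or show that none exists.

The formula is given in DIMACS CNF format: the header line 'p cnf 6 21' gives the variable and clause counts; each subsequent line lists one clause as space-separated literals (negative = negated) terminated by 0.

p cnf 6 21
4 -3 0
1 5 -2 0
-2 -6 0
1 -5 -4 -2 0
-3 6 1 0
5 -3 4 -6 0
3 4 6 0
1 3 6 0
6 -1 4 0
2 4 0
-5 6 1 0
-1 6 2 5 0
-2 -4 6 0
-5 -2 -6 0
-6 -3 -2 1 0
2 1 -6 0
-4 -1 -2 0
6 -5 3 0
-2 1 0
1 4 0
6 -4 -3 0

x1: True; x2: False; x3: False; x4: True; x5: False; x6: True

Suppose x4 = True.
Suppose x2 = False.
Suppose x1 = True.
Suppose x6 = True.
All clauses hold; x3, x5 can take either value.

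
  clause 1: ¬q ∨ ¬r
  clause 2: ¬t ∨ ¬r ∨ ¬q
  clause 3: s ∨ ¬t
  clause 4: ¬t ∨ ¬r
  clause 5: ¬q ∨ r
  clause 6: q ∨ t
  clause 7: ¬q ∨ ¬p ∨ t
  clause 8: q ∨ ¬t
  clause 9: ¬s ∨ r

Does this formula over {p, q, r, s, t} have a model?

Unsatisfiable

Case q = False:
(t) alone gives t = True.
But (¬t) is also a unit clause — contradiction.
Backtrack on q: now try q = True.
(¬r) alone gives r = False.
But (r) is also a unit clause — contradiction.
Neither q = True nor q = False works.
No assignment satisfies every clause.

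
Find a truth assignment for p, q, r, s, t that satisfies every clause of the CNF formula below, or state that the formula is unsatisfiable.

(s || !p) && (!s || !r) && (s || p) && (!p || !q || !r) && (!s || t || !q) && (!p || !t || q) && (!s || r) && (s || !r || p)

UNSATISFIABLE

Case s = true:
The clause (!r) is unit, so r = false.
Now (r) is unsatisfied and unit — conflict.
Backtrack on s: now try s = false.
The clause (!p) is unit, so p = false.
Now (p) is unsatisfied and unit — conflict.
Both values of s lead to a conflict.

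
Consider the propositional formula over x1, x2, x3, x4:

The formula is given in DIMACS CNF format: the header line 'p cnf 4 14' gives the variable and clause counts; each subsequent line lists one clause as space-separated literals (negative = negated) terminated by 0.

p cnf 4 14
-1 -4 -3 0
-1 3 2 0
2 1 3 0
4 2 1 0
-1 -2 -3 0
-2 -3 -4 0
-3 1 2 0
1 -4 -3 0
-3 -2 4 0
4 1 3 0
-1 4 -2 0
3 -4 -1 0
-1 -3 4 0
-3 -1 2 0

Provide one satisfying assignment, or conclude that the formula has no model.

Case x1 = False:
Case x2 = True:
Case x3 = False:
From the singleton clause (x4), x4 = True.
Every clause now holds.

x1 ↦ False, x2 ↦ True, x3 ↦ False, x4 ↦ True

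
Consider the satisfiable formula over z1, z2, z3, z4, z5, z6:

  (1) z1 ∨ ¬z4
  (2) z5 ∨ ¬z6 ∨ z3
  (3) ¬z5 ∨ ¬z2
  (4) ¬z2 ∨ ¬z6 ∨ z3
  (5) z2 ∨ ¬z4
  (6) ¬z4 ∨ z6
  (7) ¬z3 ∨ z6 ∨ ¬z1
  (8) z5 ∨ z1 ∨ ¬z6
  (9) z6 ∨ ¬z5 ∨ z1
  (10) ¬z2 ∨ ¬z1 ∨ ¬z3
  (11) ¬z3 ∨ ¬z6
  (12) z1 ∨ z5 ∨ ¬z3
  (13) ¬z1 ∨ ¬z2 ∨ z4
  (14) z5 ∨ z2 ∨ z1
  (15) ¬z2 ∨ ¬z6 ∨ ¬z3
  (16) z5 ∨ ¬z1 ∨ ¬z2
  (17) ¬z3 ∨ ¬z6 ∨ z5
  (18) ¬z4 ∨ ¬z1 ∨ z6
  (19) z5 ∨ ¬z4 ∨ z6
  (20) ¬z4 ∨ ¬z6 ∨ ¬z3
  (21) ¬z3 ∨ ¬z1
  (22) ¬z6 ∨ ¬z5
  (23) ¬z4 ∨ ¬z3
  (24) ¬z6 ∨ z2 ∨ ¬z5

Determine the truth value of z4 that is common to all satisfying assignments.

Suppose z4 = True.
The clause (z1) is unit, so z1 = True.
The clause (z2) is unit, so z2 = True.
The clause (¬z5) is unit, so z5 = False.
But (z5) is also a unit clause — contradiction.
So every satisfying assignment has z4 = False.

False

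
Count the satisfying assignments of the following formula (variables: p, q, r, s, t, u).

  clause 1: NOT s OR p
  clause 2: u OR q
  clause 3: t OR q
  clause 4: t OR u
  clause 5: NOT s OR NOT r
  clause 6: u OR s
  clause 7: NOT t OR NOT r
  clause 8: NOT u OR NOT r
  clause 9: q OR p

There are 2^6 = 64 truth assignments over (p, q, r, s, t, u).
Split on r. With r = true, the clauses containing r are satisfied and NOT r drops from the rest; 0 of the 2^5 = 32 assignments to the other variables satisfy what remains.
With r = false, by the same count on the reduced clause set, 9 assignments work.
Total: 0 + 9 = 9.

9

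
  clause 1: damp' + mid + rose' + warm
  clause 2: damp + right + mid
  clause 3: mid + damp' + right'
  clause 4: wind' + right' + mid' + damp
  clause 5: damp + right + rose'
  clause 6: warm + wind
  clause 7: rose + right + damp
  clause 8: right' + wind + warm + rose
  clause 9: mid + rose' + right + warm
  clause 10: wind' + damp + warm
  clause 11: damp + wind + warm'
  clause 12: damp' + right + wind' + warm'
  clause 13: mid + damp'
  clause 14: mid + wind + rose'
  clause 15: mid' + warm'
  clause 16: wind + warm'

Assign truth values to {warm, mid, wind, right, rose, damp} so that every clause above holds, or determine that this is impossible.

warm ↦ 1,  mid ↦ 0,  wind ↦ 1,  right ↦ 1,  rose ↦ 1,  damp ↦ 0

Branch on warm: set warm = 1.
Unit clause (mid') forces mid = 0.
Unit clause (damp') forces damp = 0.
Unit clause (right) forces right = 1.
Unit clause (wind) forces wind = 1.
All clauses hold; rose can take either value.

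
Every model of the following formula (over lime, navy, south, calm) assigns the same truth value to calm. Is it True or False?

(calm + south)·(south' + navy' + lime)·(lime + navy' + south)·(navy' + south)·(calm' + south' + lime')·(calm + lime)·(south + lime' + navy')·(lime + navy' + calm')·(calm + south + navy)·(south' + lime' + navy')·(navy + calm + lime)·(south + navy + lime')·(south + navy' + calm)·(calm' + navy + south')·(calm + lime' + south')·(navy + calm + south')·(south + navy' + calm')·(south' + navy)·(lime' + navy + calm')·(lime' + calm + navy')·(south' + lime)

True

Suppose calm = 0.
(south) alone gives south = 1.
(lime) alone gives lime = 1.
That conflicts with the unit clause (lime').
So every satisfying assignment has calm = True.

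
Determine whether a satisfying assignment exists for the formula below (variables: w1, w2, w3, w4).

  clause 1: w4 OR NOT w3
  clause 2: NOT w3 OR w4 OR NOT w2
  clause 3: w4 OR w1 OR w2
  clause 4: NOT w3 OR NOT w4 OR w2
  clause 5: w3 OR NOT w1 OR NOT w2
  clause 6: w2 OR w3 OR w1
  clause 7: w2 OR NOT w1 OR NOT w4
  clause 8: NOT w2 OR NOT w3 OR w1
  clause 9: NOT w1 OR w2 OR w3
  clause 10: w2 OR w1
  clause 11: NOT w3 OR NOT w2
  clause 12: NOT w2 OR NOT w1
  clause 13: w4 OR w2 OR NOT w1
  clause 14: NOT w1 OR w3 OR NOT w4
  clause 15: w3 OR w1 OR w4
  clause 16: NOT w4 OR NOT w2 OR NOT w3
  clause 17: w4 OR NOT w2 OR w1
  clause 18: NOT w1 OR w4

Case w4 = true:
Case w3 = false:
From the singleton clause (NOT w1), w1 = false.
From the singleton clause (w2), w2 = true.
All clauses are satisfied.
A satisfying assignment: w1: false; w2: true; w3: false; w4: true.

Satisfiable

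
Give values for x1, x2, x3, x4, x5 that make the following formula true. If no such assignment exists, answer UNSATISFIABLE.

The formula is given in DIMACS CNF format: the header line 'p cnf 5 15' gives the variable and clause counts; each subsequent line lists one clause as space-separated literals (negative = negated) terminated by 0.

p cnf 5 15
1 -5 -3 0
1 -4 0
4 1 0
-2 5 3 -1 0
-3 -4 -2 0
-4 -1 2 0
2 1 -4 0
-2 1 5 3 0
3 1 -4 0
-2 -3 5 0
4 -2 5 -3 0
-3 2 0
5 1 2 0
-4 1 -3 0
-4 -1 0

Branch on x1: set x1 = True.
(¬x4) alone gives x4 = False.
Branch on x3: set x3 = False.
Branch on x2: set x2 = False.
Every clause is now satisfied; x5 is unconstrained.

x1=True, x2=False, x3=False, x4=False, x5=False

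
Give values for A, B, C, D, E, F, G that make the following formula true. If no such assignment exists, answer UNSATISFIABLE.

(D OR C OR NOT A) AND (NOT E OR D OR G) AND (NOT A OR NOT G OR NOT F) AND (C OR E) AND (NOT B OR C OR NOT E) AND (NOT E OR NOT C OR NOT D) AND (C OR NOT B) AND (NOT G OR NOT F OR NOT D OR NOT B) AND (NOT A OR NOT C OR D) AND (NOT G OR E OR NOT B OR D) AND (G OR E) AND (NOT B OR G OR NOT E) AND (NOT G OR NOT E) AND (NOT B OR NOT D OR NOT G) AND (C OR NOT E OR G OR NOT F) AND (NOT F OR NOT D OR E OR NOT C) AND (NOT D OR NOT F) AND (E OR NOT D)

A: true; B: false; C: false; D: true; E: true; F: false; G: false

Branch on C: set C = false.
The clause (E) is unit, so E = true.
The clause (NOT B) is unit, so B = false.
The clause (NOT G) is unit, so G = false.
The clause (D) is unit, so D = true.
The clause (NOT F) is unit, so F = false.
Every clause is now satisfied; A is unconstrained.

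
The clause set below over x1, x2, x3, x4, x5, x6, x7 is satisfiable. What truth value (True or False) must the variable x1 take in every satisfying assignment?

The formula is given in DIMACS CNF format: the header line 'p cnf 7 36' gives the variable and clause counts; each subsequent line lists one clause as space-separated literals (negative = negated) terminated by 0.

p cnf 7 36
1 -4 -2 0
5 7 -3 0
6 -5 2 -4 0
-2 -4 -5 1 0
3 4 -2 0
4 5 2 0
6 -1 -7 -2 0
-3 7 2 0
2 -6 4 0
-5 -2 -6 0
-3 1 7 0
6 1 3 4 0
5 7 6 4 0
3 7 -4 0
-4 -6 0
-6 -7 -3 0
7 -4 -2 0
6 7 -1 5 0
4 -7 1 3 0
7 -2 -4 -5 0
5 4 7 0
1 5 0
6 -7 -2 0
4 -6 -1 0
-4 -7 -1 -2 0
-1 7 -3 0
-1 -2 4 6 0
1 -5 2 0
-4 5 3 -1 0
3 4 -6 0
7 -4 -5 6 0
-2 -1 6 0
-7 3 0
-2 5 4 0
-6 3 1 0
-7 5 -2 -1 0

Suppose x1 = False.
The clause (x5) is unit, so x5 = True.
The clause (x2) is unit, so x2 = True.
The clause (¬x4) is unit, so x4 = False.
The clause (x3) is unit, so x3 = True.
The clause (¬x6) is unit, so x6 = False.
The clause (x7) is unit, so x7 = True.
That conflicts with the unit clause (¬x7).
So every satisfying assignment has x1 = True.

True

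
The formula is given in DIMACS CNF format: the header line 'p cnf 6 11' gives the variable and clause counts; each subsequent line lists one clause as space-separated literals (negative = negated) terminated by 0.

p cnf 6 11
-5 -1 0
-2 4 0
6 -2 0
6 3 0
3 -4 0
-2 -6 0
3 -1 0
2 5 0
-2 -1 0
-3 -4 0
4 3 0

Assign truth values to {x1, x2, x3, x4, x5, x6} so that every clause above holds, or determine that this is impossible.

x1=False; x2=False; x3=True; x4=False; x5=True; x6=False

Try x5 = True.
The clause (¬x1) is unit, so x1 = False.
Try x2 = False.
Try x6 = False.
The clause (x3) is unit, so x3 = True.
The clause (¬x4) is unit, so x4 = False.
All clauses are satisfied.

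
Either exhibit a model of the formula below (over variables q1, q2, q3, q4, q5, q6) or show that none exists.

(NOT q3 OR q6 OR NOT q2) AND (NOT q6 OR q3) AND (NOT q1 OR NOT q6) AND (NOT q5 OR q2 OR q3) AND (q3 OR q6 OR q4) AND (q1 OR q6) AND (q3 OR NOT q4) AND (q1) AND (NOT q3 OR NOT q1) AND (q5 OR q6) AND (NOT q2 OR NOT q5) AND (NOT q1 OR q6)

UNSATISFIABLE

The clause (q1) is unit, so q1 = true.
The clause (NOT q6) is unit, so q6 = false.
Now (q6) is unsatisfied and unit — conflict.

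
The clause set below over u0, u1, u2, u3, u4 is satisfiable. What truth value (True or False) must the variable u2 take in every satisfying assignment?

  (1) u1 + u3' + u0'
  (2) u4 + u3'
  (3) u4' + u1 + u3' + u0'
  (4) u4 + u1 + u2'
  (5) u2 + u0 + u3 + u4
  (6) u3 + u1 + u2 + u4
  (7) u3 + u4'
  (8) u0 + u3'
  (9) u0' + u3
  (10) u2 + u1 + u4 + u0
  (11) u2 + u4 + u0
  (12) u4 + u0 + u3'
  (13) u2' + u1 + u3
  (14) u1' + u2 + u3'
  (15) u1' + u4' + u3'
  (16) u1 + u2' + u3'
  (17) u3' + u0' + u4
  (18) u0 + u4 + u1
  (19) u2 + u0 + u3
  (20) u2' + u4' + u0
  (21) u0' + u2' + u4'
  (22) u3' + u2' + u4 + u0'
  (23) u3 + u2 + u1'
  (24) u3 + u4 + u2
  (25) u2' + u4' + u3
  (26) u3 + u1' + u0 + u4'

Suppose u2 = 0.
Branch on u4: set u4 = 1.
(u3) alone gives u3 = 1.
(u0) alone gives u0 = 1.
(u1) alone gives u1 = 1.
That conflicts with the unit clause (u1').
That branch fails; take u4 = 0 instead.
(u3') alone gives u3 = 0.
That conflicts with the unit clause (u3).
Either choice for u4 ends in contradiction.
So every satisfying assignment has u2 = True.

True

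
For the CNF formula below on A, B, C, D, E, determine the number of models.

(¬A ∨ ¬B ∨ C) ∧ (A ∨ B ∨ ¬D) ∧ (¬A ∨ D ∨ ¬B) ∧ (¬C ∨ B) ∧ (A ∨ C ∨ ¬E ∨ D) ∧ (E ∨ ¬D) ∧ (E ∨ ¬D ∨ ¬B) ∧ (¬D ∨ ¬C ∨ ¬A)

9

There are 2^5 = 32 truth assignments over (A, B, C, D, E).
Split on A. With A = True, the clauses containing A are satisfied and ¬A drops from the rest; 3 of the 2^4 = 16 assignments to the other variables satisfy what remains.
With A = False, by the same count on the reduced clause set, 6 assignments work.
(One model: A=F, B=F, C=F, D=F, E=F.)
Total: 3 + 6 = 9.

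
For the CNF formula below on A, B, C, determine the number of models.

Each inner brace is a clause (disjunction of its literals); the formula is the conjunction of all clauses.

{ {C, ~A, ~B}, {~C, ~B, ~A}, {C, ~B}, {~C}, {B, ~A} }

There are 2^3 = 8 truth assignments over (A, B, C).
Check each against the 5 clauses (columns in the order A, B, C):
  F F F  ✓ satisfies all
  F F T  ✗ fails (~C)
  F T F  ✗ fails (C | ~B)
  F T T  ✗ fails (~C)
  T F F  ✗ fails (B | ~A)
  T F T  ✗ fails (~C)
  T T F  ✗ fails (C | ~A | ~B)
  T T T  ✗ fails (~C | ~B | ~A)
1 of the 8 rows is a model.

1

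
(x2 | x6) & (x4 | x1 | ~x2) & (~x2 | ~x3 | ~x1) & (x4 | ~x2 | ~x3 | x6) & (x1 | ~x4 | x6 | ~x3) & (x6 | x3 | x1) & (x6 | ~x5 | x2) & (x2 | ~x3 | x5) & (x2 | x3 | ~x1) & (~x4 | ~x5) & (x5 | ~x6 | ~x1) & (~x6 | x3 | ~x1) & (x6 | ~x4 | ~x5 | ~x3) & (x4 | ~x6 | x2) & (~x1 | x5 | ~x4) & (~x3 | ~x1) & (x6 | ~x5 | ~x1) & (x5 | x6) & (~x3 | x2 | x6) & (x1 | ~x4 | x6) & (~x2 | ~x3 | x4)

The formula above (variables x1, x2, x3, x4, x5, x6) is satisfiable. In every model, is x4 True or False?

True

Suppose x4 = 0.
Case x2 = 1:
Unit clause (x1) forces x1 = 1.
Unit clause (~x3) forces x3 = 0.
Unit clause (~x6) forces x6 = 0.
Unit clause (~x5) forces x5 = 0.
But (x5) is also a unit clause — contradiction.
Backtrack on x2: now try x2 = 0.
Unit clause (x6) forces x6 = 1.
But (~x6) is also a unit clause — contradiction.
Neither x2 = 1 nor x2 = 0 works.
So every satisfying assignment has x4 = True.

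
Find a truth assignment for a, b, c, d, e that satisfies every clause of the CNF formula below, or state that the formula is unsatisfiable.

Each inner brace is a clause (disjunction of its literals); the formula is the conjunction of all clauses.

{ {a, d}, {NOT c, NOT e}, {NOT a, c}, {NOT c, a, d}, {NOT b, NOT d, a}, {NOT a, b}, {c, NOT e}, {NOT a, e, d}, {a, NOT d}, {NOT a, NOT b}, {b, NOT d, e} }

Suppose a = true.
Unit clause (c) forces c = true.
Unit clause (NOT e) forces e = false.
Unit clause (b) forces b = true.
But (NOT b) is also a unit clause — contradiction.
So a must be the other value — set a = false.
Unit clause (d) forces d = true.
But (NOT d) is also a unit clause — contradiction.
Neither a = true nor a = false works.

UNSATISFIABLE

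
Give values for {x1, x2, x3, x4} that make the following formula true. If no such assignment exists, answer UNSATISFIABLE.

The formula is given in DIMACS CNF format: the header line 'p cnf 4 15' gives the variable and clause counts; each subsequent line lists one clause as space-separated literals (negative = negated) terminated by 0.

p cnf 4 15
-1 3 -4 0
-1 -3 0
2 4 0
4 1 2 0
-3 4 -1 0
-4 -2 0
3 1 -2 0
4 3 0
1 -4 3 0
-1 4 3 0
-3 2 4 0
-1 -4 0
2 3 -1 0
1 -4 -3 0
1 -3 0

UNSATISFIABLE

Suppose x1 = False.
(¬x3) alone gives x3 = False.
(¬x2) alone gives x2 = False.
(x4) alone gives x4 = True.
That conflicts with the unit clause (¬x4).
That branch fails; take x1 = True instead.
(¬x3) alone gives x3 = False.
(¬x4) alone gives x4 = False.
That conflicts with the unit clause (x4).
Both values of x1 lead to a conflict.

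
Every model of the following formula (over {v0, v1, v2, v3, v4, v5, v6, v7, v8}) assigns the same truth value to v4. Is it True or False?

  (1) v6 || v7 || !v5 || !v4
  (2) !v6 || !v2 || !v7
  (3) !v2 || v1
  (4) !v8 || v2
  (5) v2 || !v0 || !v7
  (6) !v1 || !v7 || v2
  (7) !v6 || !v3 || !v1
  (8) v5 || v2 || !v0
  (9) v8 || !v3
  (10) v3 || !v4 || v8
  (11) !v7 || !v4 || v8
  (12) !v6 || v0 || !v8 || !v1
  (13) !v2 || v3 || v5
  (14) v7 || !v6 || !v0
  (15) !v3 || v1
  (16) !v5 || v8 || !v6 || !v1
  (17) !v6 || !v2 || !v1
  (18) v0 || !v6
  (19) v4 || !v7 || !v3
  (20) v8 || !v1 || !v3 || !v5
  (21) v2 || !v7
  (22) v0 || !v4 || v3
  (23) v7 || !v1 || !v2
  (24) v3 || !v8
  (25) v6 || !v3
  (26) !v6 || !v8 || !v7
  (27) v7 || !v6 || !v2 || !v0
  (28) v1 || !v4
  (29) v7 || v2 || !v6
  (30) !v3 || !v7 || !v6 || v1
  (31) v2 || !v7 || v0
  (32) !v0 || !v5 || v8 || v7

False

Suppose v4 = true.
Unit clause (v1) forces v1 = true.
Branch on v8: set v8 = false.
Unit clause (!v3) forces v3 = false.
But (v3) is also a unit clause — contradiction.
That branch fails; take v8 = true instead.
Unit clause (v2) forces v2 = true.
Unit clause (!v6) forces v6 = false.
Unit clause (v7) forces v7 = true.
Unit clause (v3) forces v3 = true.
But (!v3) is also a unit clause — contradiction.
Both values of v8 lead to a conflict.
So every satisfying assignment has v4 = False.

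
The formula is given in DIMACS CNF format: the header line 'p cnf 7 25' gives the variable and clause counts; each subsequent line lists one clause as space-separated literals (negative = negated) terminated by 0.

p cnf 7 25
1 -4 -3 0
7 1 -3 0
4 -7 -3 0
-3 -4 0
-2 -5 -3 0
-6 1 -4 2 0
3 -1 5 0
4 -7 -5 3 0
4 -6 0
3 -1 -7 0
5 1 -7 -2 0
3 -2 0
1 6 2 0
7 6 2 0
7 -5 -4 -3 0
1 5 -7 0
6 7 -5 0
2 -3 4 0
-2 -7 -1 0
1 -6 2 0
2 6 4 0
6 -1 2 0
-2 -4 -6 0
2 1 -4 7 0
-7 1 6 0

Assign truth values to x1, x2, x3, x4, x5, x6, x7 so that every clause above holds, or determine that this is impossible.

x1=True; x2=True; x3=True; x4=False; x5=False; x6=False; x7=False

Case x3 = True:
The clause (¬x4) is unit, so x4 = False.
The clause (¬x7) is unit, so x7 = False.
The clause (x1) is unit, so x1 = True.
The clause (¬x6) is unit, so x6 = False.
The clause (x2) is unit, so x2 = True.
The clause (¬x5) is unit, so x5 = False.
This assignment satisfies each clause.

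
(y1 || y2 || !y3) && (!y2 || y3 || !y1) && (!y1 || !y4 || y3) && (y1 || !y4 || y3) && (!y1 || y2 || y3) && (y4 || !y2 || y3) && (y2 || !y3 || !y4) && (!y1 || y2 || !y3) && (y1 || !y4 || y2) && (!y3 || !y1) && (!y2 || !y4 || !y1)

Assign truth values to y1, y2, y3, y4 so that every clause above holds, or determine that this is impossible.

Try y3 = true.
Unit clause (!y1) forces y1 = false.
Unit clause (y2) forces y2 = true.
No clause remains; y4 is free.

y1=false; y2=true; y3=true; y4=true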